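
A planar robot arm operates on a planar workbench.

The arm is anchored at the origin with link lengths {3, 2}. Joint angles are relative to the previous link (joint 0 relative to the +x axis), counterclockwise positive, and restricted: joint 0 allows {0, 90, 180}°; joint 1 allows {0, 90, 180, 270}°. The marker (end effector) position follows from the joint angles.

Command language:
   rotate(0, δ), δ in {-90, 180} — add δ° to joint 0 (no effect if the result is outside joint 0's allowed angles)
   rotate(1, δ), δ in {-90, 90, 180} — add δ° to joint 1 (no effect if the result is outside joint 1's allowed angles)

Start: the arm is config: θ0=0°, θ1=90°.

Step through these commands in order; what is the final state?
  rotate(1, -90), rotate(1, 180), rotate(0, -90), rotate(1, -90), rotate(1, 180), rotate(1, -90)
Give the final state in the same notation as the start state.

config: θ0=0°, θ1=180°

from: config: θ0=0°, θ1=90°
[1] after rotate(1, -90): config: θ0=0°, θ1=0°
[2] after rotate(1, 180): config: θ0=0°, θ1=180°
[3] after rotate(0, -90): config: θ0=0°, θ1=180°
[4] after rotate(1, -90): config: θ0=0°, θ1=90°
[5] after rotate(1, 180): config: θ0=0°, θ1=270°
[6] after rotate(1, -90): config: θ0=0°, θ1=180°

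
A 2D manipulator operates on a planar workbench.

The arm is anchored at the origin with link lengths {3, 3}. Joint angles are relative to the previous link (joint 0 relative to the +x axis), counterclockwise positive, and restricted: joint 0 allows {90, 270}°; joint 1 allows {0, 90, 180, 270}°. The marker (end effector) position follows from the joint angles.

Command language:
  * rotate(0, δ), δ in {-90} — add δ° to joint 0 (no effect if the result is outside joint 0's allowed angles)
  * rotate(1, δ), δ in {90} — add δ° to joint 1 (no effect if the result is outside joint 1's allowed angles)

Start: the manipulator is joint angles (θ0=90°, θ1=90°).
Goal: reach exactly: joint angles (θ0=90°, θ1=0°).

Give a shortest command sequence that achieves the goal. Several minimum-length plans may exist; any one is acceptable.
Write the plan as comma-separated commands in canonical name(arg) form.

start: joint angles (θ0=90°, θ1=90°)
[1] after rotate(1, 90): joint angles (θ0=90°, θ1=180°)
[2] after rotate(1, 90): joint angles (θ0=90°, θ1=270°)
[3] after rotate(1, 90): joint angles (θ0=90°, θ1=0°)
nothing shorter than 3 reaches the goal.

rotate(1, 90), rotate(1, 90), rotate(1, 90)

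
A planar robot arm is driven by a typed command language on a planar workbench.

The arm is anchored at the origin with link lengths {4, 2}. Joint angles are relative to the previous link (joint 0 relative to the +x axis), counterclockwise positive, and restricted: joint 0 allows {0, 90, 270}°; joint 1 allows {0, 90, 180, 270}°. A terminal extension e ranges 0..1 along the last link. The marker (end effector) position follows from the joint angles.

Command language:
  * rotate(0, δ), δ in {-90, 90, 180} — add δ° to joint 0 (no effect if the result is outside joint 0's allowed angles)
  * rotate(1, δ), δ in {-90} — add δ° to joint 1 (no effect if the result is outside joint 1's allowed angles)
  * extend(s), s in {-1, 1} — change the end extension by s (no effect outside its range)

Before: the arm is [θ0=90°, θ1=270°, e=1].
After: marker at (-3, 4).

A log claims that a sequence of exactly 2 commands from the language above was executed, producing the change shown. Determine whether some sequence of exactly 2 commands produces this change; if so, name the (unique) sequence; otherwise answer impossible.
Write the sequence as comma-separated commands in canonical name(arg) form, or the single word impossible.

start: [θ0=90°, θ1=270°, e=1]
step 1 (rotate(1, -90)): [θ0=90°, θ1=180°, e=1]
step 2 (rotate(1, -90)): [θ0=90°, θ1=90°, e=1]
uniquely the one of 36 2-step routes that fits.

rotate(1, -90), rotate(1, -90)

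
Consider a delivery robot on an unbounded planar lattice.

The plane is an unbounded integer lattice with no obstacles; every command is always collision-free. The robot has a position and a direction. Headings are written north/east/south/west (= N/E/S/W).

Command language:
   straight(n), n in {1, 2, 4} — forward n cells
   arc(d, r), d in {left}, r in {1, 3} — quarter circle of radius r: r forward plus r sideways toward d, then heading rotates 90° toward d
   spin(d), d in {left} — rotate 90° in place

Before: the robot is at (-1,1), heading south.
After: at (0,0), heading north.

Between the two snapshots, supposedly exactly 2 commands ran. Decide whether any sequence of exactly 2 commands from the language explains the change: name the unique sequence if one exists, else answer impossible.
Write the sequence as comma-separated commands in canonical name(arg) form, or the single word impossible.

arc(left, 1), spin(left)

key: order matters: swapping arc(left, 1) and spin(left) lands elsewhere
start: at (-1,1), heading south
[1] after arc(left, 1): at (0,0), heading east
[2] after spin(left): at (0,0), heading north
all 36 alternatives checked — unique.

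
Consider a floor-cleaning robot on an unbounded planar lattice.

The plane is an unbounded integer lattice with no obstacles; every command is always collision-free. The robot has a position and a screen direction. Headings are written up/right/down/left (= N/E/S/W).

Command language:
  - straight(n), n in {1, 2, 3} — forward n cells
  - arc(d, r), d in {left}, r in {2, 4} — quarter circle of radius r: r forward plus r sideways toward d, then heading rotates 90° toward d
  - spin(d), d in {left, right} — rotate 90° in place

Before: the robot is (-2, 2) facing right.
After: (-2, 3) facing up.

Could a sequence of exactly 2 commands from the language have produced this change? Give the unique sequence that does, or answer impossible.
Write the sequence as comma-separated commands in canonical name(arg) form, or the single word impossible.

key: order matters: swapping spin(left) and straight(1) lands elsewhere
start: (-2, 2) facing right
t=1 spin(left) ⇒ (-2, 2) facing up
t=2 straight(1) ⇒ (-2, 3) facing up
no rival 2-sequence matches.

spin(left), straight(1)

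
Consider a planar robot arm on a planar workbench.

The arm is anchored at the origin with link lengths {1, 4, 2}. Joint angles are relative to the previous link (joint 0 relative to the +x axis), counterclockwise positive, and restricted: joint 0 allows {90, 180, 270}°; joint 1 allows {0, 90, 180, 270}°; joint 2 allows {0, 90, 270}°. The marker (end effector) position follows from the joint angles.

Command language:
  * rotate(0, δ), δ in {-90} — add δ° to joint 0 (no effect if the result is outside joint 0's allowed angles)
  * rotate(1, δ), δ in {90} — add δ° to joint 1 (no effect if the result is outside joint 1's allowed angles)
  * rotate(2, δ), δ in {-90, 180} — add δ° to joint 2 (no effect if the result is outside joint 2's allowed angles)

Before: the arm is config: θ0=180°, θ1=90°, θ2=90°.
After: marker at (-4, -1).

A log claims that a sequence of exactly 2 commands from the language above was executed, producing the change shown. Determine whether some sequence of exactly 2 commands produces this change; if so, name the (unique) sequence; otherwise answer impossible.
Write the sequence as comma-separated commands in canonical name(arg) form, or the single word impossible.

t0: config: θ0=180°, θ1=90°, θ2=90°
1. rotate(0, -90) → config: θ0=90°, θ1=90°, θ2=90°
2. rotate(0, -90) → config: θ0=90°, θ1=90°, θ2=90°
no rival 2-sequence matches.

rotate(0, -90), rotate(0, -90)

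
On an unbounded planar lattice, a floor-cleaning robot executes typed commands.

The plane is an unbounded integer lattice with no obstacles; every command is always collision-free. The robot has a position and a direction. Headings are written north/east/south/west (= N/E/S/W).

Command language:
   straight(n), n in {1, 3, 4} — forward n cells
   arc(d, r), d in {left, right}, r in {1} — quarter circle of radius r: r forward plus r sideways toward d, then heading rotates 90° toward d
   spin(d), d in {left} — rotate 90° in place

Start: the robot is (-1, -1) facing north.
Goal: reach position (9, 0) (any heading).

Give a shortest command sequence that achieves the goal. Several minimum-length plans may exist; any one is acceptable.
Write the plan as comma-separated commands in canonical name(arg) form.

arc(right, 1), straight(4), straight(4), straight(1)

initial: (-1, -1) facing north
[1] after arc(right, 1): (0, 0) facing east
[2] after straight(4): (4, 0) facing east
[3] after straight(4): (8, 0) facing east
[4] after straight(1): (9, 0) facing east
nothing shorter than 4 reaches the goal.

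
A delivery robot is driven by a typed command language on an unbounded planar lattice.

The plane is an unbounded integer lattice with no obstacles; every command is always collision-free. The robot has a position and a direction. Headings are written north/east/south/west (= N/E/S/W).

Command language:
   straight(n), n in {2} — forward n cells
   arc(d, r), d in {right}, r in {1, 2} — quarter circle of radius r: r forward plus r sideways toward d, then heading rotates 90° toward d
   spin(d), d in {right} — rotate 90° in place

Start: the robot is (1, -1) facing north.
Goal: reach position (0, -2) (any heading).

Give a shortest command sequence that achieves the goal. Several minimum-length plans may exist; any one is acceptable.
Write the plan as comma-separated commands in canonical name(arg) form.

from: (1, -1) facing north
[1] after spin(right): (1, -1) facing east
[2] after spin(right): (1, -1) facing south
[3] after arc(right, 1): (0, -2) facing west
minimal: 3 command(s), checked below 3.

spin(right), spin(right), arc(right, 1)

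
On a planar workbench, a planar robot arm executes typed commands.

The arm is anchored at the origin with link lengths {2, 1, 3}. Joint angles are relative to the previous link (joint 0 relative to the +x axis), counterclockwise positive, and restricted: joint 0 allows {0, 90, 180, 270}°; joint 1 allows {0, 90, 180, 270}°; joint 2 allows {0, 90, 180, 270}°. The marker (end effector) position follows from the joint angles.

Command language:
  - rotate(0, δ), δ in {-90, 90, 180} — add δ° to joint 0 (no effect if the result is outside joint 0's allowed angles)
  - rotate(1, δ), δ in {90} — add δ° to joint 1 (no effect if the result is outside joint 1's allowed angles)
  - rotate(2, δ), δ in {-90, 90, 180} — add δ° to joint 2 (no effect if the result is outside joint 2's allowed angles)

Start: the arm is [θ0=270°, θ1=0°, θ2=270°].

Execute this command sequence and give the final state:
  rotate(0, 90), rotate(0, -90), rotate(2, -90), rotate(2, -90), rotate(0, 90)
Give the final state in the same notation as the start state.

begin: [θ0=270°, θ1=0°, θ2=270°]
[1] after rotate(0, 90): [θ0=0°, θ1=0°, θ2=270°]
[2] after rotate(0, -90): [θ0=270°, θ1=0°, θ2=270°]
[3] after rotate(2, -90): [θ0=270°, θ1=0°, θ2=180°]
[4] after rotate(2, -90): [θ0=270°, θ1=0°, θ2=90°]
[5] after rotate(0, 90): [θ0=0°, θ1=0°, θ2=90°]

[θ0=0°, θ1=0°, θ2=90°]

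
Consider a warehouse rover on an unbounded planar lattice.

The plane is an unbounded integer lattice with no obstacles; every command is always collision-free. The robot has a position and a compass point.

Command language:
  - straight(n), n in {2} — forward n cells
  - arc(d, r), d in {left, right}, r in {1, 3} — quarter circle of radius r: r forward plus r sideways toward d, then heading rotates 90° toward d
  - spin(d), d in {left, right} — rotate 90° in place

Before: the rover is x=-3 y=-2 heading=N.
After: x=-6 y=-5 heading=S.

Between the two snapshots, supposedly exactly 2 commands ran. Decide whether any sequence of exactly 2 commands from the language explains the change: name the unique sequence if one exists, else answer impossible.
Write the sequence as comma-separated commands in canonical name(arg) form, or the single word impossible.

key: position moved to (-6,-5) AND the heading swung to S — translation plus rotation needed
start: x=-3 y=-2 heading=N
t=1 spin(left) ⇒ x=-3 y=-2 heading=W
t=2 arc(left, 3) ⇒ x=-6 y=-5 heading=S
uniquely the one of 49 2-step routes that fits.

spin(left), arc(left, 3)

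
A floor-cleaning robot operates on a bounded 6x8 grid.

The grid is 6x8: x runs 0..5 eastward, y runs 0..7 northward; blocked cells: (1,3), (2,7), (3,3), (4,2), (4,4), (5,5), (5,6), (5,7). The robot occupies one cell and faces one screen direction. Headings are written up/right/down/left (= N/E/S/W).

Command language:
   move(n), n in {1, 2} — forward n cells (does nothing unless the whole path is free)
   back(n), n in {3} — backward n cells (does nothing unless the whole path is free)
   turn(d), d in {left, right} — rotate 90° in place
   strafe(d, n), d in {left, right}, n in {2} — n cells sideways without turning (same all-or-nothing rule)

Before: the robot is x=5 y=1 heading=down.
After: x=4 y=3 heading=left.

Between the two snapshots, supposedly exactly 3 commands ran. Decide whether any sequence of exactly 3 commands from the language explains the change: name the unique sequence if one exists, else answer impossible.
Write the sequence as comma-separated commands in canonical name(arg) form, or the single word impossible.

turn(right), strafe(right, 2), move(1)

key: order matters: swapping turn(right) and move(1) lands elsewhere
from: x=5 y=1 heading=down
step 1 (turn(right)): x=5 y=1 heading=left
step 2 (strafe(right, 2)): x=5 y=3 heading=left
step 3 (move(1)): x=4 y=3 heading=left
uniquely the one of 343 3-step routes that fits.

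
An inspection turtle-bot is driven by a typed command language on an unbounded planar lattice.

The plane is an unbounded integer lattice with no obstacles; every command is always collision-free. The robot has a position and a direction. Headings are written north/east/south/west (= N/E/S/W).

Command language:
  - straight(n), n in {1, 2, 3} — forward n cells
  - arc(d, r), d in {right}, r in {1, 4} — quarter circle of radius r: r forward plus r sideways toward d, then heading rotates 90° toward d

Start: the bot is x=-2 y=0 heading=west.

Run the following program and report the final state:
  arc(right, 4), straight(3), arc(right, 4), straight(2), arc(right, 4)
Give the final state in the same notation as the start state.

x=4 y=7 heading=south

start: x=-2 y=0 heading=west
step 1 (arc(right, 4)): x=-6 y=4 heading=north
step 2 (straight(3)): x=-6 y=7 heading=north
step 3 (arc(right, 4)): x=-2 y=11 heading=east
step 4 (straight(2)): x=0 y=11 heading=east
step 5 (arc(right, 4)): x=4 y=7 heading=south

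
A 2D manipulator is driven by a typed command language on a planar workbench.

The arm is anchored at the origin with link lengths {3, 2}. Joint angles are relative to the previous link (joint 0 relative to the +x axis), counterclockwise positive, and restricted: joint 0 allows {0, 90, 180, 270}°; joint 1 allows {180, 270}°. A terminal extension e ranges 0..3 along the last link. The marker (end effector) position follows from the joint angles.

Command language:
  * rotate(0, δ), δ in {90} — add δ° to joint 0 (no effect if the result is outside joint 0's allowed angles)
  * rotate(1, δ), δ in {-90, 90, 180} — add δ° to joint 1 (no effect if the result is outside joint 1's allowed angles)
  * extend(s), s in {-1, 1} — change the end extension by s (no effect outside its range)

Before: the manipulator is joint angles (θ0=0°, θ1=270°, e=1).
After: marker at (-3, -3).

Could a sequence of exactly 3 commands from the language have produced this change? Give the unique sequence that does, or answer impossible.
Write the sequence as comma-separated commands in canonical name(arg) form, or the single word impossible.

initial: joint angles (θ0=0°, θ1=270°, e=1)
t=1 rotate(0, 90) ⇒ joint angles (θ0=90°, θ1=270°, e=1)
t=2 rotate(0, 90) ⇒ joint angles (θ0=180°, θ1=270°, e=1)
t=3 rotate(0, 90) ⇒ joint angles (θ0=270°, θ1=270°, e=1)
no rival 3-sequence matches.

rotate(0, 90), rotate(0, 90), rotate(0, 90)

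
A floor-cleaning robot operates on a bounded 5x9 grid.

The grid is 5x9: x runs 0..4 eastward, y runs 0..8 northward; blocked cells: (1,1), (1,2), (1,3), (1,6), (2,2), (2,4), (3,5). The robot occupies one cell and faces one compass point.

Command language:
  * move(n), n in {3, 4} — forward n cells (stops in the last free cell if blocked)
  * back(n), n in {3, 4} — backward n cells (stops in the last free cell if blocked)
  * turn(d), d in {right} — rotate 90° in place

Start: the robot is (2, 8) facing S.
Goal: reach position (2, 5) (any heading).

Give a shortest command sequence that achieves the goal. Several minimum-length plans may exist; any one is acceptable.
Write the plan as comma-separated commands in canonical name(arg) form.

move(4)

t0: (2, 8) facing S
step 1 (move(4)): (2, 5) facing S
shorter routes all fall short; 1 is best.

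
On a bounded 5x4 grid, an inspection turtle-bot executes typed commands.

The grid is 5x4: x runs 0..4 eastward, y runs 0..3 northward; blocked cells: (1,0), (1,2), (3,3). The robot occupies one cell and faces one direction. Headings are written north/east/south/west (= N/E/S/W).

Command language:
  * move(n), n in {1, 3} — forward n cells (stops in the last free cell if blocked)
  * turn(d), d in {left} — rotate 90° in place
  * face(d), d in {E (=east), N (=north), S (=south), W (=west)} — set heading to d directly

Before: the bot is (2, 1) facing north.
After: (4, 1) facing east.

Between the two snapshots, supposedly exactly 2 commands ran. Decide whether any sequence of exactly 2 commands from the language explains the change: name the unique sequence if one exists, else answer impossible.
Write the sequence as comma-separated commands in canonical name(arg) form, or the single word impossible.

key: cell and facing (now E) both changed — the 2 commands mix motion and turning
t0: (2, 1) facing north
[1] after face(E): (2, 1) facing east
[2] after move(3): (4, 1) facing east
uniquely the one of 49 2-step routes that fits.

face(E), move(3)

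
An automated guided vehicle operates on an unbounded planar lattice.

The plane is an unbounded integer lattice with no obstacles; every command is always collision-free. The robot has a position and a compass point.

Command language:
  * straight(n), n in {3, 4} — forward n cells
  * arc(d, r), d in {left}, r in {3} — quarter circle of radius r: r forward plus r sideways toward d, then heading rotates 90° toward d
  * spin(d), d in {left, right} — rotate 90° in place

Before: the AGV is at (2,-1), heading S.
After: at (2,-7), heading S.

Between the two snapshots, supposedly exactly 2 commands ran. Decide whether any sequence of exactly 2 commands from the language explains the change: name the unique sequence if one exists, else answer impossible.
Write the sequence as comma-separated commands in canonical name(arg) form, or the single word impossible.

straight(3), straight(3)

key: still facing S at the end — nothing in the sequence rotates
initial: at (2,-1), heading S
[1] after straight(3): at (2,-4), heading S
[2] after straight(3): at (2,-7), heading S
no other 2-command option fits: unique.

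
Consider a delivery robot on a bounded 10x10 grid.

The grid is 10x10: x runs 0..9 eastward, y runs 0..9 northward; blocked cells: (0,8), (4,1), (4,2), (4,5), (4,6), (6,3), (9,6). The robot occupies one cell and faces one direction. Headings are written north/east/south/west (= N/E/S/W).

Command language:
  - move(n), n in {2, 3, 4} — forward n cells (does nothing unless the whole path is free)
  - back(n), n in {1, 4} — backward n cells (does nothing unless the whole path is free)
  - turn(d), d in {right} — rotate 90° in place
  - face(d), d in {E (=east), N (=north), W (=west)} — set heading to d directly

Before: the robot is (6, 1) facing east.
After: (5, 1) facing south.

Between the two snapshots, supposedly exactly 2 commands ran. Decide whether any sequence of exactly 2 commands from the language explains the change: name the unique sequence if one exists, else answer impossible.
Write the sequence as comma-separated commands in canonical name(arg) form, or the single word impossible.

key: order matters: swapping back(1) and turn(right) lands elsewhere
initial: (6, 1) facing east
t=1 back(1) ⇒ (5, 1) facing east
t=2 turn(right) ⇒ (5, 1) facing south
no rival 2-sequence matches.

back(1), turn(right)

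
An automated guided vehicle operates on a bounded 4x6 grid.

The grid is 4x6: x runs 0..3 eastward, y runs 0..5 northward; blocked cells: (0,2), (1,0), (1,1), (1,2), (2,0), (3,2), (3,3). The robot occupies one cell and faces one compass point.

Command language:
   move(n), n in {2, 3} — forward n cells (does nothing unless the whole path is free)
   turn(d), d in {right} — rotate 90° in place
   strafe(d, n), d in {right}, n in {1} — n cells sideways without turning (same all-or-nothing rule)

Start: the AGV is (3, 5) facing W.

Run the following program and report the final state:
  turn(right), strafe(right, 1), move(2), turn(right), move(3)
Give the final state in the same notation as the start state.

(3, 5) facing E

t0: (3, 5) facing W
t=1 turn(right) ⇒ (3, 5) facing N
t=2 strafe(right, 1) ⇒ (3, 5) facing N
t=3 move(2) ⇒ (3, 5) facing N
t=4 turn(right) ⇒ (3, 5) facing E
t=5 move(3) ⇒ (3, 5) facing E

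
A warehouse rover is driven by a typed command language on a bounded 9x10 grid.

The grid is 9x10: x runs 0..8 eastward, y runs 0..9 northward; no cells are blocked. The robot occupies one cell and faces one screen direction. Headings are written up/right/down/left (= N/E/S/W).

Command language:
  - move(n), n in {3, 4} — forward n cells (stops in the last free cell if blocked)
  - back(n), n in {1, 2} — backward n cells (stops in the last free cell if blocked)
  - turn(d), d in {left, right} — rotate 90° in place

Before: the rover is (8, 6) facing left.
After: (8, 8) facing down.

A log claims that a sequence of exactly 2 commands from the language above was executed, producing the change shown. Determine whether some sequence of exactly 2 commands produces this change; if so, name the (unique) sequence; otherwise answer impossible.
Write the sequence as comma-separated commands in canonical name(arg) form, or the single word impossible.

turn(left), back(2)

key: running back(2) before turn(left) would end elsewhere — order is forced
start: (8, 6) facing left
1. turn(left) → (8, 6) facing down
2. back(2) → (8, 8) facing down
uniquely the one of 36 2-step routes that fits.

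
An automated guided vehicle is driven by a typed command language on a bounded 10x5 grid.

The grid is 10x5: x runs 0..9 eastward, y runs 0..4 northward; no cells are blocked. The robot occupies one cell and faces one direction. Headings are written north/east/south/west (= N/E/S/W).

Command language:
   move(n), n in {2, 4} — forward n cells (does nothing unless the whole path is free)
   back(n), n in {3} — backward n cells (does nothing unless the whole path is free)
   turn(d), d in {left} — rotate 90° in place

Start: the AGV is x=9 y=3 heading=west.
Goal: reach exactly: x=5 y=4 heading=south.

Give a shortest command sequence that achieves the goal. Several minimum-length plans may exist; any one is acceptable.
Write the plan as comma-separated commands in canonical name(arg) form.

move(4), turn(left), move(2), back(3)

initial: x=9 y=3 heading=west
step 1 (move(4)): x=5 y=3 heading=west
step 2 (turn(left)): x=5 y=3 heading=south
step 3 (move(2)): x=5 y=1 heading=south
step 4 (back(3)): x=5 y=4 heading=south
minimal: 4 command(s), checked below 4.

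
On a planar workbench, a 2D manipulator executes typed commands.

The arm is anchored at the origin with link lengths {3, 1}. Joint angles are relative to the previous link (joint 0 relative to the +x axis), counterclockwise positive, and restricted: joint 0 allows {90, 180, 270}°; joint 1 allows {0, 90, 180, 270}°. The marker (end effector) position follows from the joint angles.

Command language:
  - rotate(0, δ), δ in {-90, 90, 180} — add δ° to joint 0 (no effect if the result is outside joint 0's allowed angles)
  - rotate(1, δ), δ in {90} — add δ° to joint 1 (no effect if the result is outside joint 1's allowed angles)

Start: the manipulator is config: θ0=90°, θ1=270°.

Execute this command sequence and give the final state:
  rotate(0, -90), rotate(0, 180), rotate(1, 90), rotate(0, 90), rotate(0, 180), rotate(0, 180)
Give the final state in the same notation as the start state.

begin: config: θ0=90°, θ1=270°
step 1 (rotate(0, -90)): config: θ0=90°, θ1=270°
step 2 (rotate(0, 180)): config: θ0=270°, θ1=270°
step 3 (rotate(1, 90)): config: θ0=270°, θ1=0°
step 4 (rotate(0, 90)): config: θ0=270°, θ1=0°
step 5 (rotate(0, 180)): config: θ0=90°, θ1=0°
step 6 (rotate(0, 180)): config: θ0=270°, θ1=0°

config: θ0=270°, θ1=0°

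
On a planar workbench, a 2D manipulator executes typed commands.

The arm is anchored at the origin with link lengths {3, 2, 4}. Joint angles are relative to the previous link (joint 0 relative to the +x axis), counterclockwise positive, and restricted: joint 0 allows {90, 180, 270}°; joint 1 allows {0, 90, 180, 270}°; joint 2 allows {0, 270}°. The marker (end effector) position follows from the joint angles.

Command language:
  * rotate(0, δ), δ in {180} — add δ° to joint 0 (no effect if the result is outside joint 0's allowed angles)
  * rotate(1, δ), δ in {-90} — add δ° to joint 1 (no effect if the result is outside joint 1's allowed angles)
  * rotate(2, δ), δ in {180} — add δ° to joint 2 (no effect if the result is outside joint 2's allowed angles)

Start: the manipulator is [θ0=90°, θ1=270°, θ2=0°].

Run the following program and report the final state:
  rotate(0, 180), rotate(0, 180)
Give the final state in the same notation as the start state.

[θ0=90°, θ1=270°, θ2=0°]

begin: [θ0=90°, θ1=270°, θ2=0°]
step 1 (rotate(0, 180)): [θ0=270°, θ1=270°, θ2=0°]
step 2 (rotate(0, 180)): [θ0=90°, θ1=270°, θ2=0°]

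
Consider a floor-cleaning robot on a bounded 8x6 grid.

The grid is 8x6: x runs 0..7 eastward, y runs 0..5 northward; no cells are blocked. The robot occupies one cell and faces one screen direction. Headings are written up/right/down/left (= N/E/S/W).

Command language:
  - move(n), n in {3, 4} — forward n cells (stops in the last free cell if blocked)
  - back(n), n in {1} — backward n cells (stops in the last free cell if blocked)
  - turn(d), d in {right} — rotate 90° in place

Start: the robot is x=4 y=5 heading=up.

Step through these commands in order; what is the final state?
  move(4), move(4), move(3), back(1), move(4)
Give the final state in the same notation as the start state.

x=4 y=5 heading=up

start: x=4 y=5 heading=up
[1] after move(4): x=4 y=5 heading=up
[2] after move(4): x=4 y=5 heading=up
[3] after move(3): x=4 y=5 heading=up
[4] after back(1): x=4 y=4 heading=up
[5] after move(4): x=4 y=5 heading=up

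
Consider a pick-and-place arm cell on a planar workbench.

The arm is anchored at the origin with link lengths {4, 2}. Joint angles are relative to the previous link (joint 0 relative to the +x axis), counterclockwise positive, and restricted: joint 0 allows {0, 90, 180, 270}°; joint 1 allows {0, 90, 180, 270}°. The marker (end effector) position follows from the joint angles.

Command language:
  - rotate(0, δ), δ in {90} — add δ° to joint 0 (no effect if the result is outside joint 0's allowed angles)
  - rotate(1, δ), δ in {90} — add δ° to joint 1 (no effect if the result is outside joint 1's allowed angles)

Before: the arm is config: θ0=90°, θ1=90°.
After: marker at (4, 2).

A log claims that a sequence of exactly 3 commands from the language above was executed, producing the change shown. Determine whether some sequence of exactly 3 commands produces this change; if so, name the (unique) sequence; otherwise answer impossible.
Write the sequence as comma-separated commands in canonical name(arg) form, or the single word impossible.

rotate(0, 90), rotate(0, 90), rotate(0, 90)

start: config: θ0=90°, θ1=90°
step 1 (rotate(0, 90)): config: θ0=180°, θ1=90°
step 2 (rotate(0, 90)): config: θ0=270°, θ1=90°
step 3 (rotate(0, 90)): config: θ0=0°, θ1=90°
no other 3-command option fits: unique.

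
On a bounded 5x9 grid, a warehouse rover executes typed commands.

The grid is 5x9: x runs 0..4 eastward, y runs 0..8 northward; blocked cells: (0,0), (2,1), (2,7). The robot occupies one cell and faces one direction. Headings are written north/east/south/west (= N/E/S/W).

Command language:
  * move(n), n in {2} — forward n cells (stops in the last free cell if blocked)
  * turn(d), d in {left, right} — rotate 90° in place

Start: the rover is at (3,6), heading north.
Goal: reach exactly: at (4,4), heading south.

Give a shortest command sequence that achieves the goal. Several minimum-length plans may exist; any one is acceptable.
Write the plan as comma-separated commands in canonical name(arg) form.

turn(right), move(2), turn(right), move(2)

start: at (3,6), heading north
1. turn(right) → at (3,6), heading east
2. move(2) → at (4,6), heading east
3. turn(right) → at (4,6), heading south
4. move(2) → at (4,4), heading south
shorter routes all fall short; 4 is best.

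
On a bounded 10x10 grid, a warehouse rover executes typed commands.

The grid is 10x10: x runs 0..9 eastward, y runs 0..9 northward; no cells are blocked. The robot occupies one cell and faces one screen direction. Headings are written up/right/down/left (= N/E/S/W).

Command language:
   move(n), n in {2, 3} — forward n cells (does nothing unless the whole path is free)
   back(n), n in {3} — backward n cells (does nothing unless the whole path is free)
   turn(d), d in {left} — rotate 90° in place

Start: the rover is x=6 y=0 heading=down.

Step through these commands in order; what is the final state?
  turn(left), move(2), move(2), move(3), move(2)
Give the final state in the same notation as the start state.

x=8 y=0 heading=right

start: x=6 y=0 heading=down
step 1 (turn(left)): x=6 y=0 heading=right
step 2 (move(2)): x=8 y=0 heading=right
step 3 (move(2)): x=8 y=0 heading=right
step 4 (move(3)): x=8 y=0 heading=right
step 5 (move(2)): x=8 y=0 heading=right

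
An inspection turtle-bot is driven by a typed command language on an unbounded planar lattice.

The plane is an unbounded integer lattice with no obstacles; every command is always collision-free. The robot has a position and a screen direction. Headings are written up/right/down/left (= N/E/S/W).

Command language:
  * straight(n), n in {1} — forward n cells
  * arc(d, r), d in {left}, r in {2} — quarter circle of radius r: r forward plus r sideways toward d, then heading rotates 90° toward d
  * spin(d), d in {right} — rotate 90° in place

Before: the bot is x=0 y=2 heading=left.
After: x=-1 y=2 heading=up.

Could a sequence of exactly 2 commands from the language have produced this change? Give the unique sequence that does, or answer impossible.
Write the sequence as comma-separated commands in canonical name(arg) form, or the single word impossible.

key: running spin(right) before straight(1) would end elsewhere — order is forced
from: x=0 y=2 heading=left
step 1 (straight(1)): x=-1 y=2 heading=left
step 2 (spin(right)): x=-1 y=2 heading=up
no other 2-command option fits: unique.

straight(1), spin(right)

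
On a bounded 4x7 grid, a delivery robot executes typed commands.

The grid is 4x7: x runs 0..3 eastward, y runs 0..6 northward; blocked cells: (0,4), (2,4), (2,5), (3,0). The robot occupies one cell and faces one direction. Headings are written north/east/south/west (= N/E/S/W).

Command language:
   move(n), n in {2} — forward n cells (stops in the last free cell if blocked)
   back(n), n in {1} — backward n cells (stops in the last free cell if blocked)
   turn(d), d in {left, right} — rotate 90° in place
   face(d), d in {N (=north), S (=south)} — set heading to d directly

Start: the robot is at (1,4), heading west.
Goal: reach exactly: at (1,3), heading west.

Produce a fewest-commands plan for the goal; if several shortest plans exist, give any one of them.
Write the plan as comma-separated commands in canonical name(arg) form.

t0: at (1,4), heading west
1. turn(right) → at (1,4), heading north
2. back(1) → at (1,3), heading north
3. turn(left) → at (1,3), heading west
minimal: 3 command(s), checked below 3.

turn(right), back(1), turn(left)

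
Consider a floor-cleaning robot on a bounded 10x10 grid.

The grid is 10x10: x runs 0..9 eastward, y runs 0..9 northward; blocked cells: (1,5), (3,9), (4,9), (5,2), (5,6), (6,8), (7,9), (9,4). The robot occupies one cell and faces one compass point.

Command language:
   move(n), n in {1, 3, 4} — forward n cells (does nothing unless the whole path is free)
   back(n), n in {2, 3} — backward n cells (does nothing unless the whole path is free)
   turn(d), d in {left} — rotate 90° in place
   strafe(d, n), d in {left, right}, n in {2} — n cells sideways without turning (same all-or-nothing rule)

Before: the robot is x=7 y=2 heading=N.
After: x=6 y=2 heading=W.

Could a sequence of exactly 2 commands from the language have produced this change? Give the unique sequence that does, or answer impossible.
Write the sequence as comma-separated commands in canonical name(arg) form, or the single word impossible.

turn(left), move(1)

key: position moved to (6,2) AND the heading swung to W — translation plus rotation needed
start: x=7 y=2 heading=N
1. turn(left) → x=7 y=2 heading=W
2. move(1) → x=6 y=2 heading=W
no other 2-command option fits: unique.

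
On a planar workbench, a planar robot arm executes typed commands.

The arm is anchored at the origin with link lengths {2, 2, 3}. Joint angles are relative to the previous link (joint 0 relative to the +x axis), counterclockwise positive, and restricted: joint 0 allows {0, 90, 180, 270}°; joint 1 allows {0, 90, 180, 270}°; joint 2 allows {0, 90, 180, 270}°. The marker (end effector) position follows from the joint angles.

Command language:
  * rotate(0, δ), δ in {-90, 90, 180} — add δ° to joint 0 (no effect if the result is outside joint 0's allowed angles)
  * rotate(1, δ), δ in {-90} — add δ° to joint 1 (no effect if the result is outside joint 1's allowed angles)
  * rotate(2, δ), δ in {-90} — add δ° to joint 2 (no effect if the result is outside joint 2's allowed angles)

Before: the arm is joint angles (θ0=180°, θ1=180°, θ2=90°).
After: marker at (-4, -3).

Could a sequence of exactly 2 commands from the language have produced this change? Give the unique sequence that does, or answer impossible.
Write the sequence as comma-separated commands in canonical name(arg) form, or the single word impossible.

rotate(1, -90), rotate(1, -90)

t0: joint angles (θ0=180°, θ1=180°, θ2=90°)
[1] after rotate(1, -90): joint angles (θ0=180°, θ1=90°, θ2=90°)
[2] after rotate(1, -90): joint angles (θ0=180°, θ1=0°, θ2=90°)
no rival 2-sequence matches.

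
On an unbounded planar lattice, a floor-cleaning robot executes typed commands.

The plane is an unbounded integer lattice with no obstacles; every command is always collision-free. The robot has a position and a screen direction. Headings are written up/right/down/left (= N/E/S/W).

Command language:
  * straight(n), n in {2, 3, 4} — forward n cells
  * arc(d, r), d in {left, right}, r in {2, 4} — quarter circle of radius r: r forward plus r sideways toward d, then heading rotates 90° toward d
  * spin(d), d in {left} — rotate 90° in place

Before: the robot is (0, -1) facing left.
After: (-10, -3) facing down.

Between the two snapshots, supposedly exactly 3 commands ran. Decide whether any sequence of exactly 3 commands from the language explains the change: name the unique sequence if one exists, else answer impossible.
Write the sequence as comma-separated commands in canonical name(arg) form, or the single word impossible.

key: order matters: swapping straight(4) and arc(left, 2) lands elsewhere
start: (0, -1) facing left
1. straight(4) → (-4, -1) facing left
2. straight(4) → (-8, -1) facing left
3. arc(left, 2) → (-10, -3) facing down
all 512 alternatives checked — unique.

straight(4), straight(4), arc(left, 2)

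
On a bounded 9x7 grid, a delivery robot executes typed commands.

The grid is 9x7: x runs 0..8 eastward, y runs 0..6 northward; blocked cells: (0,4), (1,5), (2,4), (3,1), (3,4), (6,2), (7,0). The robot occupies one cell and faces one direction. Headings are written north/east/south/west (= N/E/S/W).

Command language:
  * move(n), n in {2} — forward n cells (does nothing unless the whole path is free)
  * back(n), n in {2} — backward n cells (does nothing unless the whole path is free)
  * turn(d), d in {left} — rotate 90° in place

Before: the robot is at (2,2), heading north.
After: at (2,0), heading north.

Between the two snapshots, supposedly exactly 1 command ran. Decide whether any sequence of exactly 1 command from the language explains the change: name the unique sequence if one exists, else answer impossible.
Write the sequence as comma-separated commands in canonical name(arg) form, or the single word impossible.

key: still facing N — the one step turns nothing
start: at (2,2), heading north
[1] after back(2): at (2,0), heading north
all 3 alternatives checked — unique.

back(2)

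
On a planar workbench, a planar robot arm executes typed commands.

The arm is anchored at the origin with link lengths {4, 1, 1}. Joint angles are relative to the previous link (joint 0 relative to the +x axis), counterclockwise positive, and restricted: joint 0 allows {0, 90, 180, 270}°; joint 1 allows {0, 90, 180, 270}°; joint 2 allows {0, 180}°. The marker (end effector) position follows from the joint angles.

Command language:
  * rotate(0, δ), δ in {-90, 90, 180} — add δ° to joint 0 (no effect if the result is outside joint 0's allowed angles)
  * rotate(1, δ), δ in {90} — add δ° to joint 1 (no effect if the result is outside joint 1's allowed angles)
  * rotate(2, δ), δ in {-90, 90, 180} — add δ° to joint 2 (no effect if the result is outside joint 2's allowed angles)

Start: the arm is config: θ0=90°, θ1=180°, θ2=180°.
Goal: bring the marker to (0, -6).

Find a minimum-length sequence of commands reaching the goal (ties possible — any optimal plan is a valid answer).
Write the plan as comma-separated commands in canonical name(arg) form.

begin: config: θ0=90°, θ1=180°, θ2=180°
step 1 (rotate(2, 180)): config: θ0=90°, θ1=180°, θ2=0°
step 2 (rotate(0, 180)): config: θ0=270°, θ1=180°, θ2=0°
step 3 (rotate(1, 90)): config: θ0=270°, θ1=270°, θ2=0°
step 4 (rotate(1, 90)): config: θ0=270°, θ1=0°, θ2=0°
no 3-step plan works, so 4 is optimal.

rotate(2, 180), rotate(0, 180), rotate(1, 90), rotate(1, 90)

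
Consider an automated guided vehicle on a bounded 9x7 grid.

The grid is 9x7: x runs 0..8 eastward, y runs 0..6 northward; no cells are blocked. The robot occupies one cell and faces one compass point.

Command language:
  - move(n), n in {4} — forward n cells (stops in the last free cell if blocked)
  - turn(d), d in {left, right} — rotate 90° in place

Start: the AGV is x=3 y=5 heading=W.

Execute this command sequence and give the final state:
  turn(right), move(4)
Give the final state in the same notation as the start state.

t0: x=3 y=5 heading=W
step 1 (turn(right)): x=3 y=5 heading=N
step 2 (move(4)): x=3 y=6 heading=N

x=3 y=6 heading=N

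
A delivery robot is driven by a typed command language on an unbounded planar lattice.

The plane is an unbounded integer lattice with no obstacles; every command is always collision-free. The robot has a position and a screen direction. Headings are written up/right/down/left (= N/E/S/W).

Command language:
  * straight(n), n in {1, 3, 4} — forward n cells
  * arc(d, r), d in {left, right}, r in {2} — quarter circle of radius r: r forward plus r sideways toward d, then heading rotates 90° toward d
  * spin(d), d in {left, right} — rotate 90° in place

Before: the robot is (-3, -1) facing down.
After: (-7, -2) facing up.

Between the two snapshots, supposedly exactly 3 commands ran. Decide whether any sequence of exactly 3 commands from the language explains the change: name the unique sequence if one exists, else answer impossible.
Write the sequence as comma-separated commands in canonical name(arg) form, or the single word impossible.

straight(1), arc(right, 2), arc(right, 2)

key: running arc(right, 2) before straight(1) would end elsewhere — order is forced
t0: (-3, -1) facing down
t=1 straight(1) ⇒ (-3, -2) facing down
t=2 arc(right, 2) ⇒ (-5, -4) facing left
t=3 arc(right, 2) ⇒ (-7, -2) facing up
no rival 3-sequence matches.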